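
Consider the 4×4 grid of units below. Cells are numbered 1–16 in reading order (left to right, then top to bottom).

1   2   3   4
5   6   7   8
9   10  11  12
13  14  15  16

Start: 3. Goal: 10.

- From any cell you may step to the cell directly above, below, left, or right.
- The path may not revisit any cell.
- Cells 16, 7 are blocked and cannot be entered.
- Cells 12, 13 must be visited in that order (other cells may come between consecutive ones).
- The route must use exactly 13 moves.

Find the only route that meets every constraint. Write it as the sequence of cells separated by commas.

3, 4, 8, 12, 11, 15, 14, 13, 9, 5, 1, 2, 6, 10

The waypoints must appear in the order 12, 13, with no cell reused.
Route from 3: right to 4, 2× down (reaching 12), left to 11, down to 15, 2× left (reaching 13), 3× up (reaching 1), right to 2, 2× down (reaching 10) — 13 moves in all.
Check: order respected (12 at step 3, 13 at step 7); 13 moves as required.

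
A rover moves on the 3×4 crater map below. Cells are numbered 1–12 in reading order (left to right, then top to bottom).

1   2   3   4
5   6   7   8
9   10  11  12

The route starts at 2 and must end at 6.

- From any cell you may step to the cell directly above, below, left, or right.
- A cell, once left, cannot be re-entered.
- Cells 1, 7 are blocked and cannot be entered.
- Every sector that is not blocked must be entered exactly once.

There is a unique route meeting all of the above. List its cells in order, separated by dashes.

2 - 3 - 4 - 8 - 12 - 11 - 10 - 9 - 5 - 6

Need to visit all 10 open cells exactly once, starting at 2 and ending at 6.
Cell 12 has only two open neighbours (8 and 11), so the path must pass straight through it: one of those is the cell it's entered from and the other is where it exits.
Route from 2: right 2 to 4, down 2 to 12, left 3 to 9, up 1 to 5, right 1 to 6 — 9 moves in all.
Check: all 10 open cells covered.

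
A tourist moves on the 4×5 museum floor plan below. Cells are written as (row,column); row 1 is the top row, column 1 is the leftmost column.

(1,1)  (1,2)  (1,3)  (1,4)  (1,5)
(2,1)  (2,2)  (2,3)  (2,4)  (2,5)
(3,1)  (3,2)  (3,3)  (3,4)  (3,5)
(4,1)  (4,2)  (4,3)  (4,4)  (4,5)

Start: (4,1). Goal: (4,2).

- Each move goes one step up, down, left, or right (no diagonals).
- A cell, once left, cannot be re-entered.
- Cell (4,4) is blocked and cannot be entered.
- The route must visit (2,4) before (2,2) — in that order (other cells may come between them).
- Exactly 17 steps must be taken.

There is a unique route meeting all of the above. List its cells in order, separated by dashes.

The waypoints must appear in the order (2,4), (2,2), with no cell reused.
Route from (4,1): 3× up (reaching (1,1)), 4× right (reaching (1,5)), 2× down (reaching (3,5)), left to (3,4), up to (2,4), 2× left (reaching (2,2)), down to (3,2), right to (3,3), down to (4,3), left to (4,2) — 17 moves in all.
Check: order respected ((2,4) at step 11, (2,2) at step 13); 17 moves as required.

(4,1) - (3,1) - (2,1) - (1,1) - (1,2) - (1,3) - (1,4) - (1,5) - (2,5) - (3,5) - (3,4) - (2,4) - (2,3) - (2,2) - (3,2) - (3,3) - (4,3) - (4,2)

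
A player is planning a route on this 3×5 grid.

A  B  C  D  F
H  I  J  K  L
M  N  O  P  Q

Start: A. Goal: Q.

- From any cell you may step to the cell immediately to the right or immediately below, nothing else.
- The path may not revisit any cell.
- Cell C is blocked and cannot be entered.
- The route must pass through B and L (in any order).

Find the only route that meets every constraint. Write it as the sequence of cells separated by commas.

A, B, I, J, K, L, Q

Moves only go right or down, so the column and row indices never decrease.
Route from A: right to B, down to I, 3× right (reaching L), down to Q — 6 moves in all.
Check: all required cells visited.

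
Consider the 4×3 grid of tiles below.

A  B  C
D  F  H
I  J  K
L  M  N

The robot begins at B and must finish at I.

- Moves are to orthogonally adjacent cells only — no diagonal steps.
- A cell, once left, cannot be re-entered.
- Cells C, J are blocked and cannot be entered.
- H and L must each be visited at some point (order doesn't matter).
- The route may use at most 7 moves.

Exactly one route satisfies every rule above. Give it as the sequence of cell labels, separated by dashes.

B - F - H - K - N - M - L - I

The budget equals the shortest possible length, so every move has to be on a shortest route through the required cells.
Route from B: down 1 to F, right 1 to H, down 2 to N, left 2 to L, up 1 to I — 7 moves in all.
Check: all required cells visited; 7 ≤ 7 moves.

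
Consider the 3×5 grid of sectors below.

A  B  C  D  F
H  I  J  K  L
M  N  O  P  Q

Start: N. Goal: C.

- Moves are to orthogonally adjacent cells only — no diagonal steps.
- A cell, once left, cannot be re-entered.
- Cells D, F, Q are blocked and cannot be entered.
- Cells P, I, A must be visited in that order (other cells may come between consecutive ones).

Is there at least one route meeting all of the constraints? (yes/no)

One route that works: N → O → P → K → J → I → H → A → B → C.

yes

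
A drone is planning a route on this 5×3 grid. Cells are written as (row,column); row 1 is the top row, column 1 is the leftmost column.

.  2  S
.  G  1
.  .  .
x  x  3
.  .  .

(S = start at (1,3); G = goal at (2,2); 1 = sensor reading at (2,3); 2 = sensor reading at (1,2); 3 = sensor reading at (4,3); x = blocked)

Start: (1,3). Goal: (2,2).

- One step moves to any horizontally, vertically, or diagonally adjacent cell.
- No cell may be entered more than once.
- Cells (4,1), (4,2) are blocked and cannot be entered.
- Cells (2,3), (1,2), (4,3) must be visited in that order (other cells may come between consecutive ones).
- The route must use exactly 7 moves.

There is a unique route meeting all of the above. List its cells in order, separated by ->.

The waypoints must appear in the order (2,3), (1,2), (4,3), with no cell reused.
Route from (1,3): down to (2,3), up-left to (1,2), down-left to (2,1), 2× down-right (reaching (4,3)), up to (3,3), up-left to (2,2) — 7 moves in all.
Check: order respected (1 at step 1, 2 at step 2, 3 at step 5); 7 moves as required.

(1,3) -> (2,3) -> (1,2) -> (2,1) -> (3,2) -> (4,3) -> (3,3) -> (2,2)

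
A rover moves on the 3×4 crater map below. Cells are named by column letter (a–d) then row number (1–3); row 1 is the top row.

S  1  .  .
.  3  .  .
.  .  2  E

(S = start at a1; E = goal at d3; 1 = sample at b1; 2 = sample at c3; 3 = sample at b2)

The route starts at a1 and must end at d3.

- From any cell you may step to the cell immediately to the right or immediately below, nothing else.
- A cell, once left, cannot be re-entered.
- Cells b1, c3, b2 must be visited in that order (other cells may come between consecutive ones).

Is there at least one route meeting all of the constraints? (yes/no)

b2 lies above c3, so going from c3 to b2 would need an upward move — but moves only go right/down, so c3 cannot be visited before b2.

no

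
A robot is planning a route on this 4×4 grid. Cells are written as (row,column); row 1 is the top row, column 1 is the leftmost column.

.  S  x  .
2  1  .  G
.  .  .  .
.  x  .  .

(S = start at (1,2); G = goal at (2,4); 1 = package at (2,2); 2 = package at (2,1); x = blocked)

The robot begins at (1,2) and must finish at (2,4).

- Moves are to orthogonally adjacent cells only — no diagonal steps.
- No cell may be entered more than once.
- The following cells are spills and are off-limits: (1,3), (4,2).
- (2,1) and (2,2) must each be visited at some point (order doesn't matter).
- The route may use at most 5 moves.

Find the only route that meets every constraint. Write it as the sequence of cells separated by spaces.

(1,2) (1,1) (2,1) (2,2) (2,3) (2,4)

Any route must reach (2,1) and (2,2) and still end at (2,4) within 5 moves, so the order of the required stops is forced.
Route from (1,2): left to (1,1), down to (2,1), 3× right (reaching (2,4)) — 5 moves in all.
Check: all required cells visited; 5 ≤ 5 moves.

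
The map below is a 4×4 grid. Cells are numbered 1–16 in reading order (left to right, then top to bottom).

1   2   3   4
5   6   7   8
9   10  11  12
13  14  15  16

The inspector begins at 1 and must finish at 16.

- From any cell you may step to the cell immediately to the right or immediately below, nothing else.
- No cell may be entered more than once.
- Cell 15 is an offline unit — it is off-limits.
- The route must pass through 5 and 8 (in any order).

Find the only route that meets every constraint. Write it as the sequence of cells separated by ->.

Moves only go right or down, so the column and row indices never decrease.
Route from 1: down to 5, 3× right (reaching 8), 2× down (reaching 16) — 6 moves in all.
Check: all required cells visited.

1 -> 5 -> 6 -> 7 -> 8 -> 12 -> 16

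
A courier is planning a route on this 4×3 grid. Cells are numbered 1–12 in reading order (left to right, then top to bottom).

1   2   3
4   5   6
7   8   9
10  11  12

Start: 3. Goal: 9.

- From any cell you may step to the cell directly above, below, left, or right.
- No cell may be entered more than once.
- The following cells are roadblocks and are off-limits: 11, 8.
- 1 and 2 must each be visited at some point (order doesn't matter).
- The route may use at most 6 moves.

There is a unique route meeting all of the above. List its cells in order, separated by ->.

3 -> 2 -> 1 -> 4 -> 5 -> 6 -> 9

The budget equals the shortest possible length, so every move has to be on a shortest route through the required cells.
Route from 3: left 2 to 1, down 1 to 4, right 2 to 6, down 1 to 9 — 6 moves in all.
Check: all required cells visited; 6 ≤ 6 moves.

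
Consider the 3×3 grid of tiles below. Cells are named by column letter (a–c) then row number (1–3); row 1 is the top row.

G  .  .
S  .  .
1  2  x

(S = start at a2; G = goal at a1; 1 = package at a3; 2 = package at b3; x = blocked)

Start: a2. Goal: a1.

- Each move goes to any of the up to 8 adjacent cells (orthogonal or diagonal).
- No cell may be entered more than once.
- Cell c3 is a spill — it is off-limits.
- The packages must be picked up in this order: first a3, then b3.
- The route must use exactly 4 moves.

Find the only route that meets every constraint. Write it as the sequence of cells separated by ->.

a2 -> a3 -> b3 -> b2 -> a1

The waypoints must appear in the order a3, b3, with no cell reused.
Route from a2: down 1 to a3, right 1 to b3, up 1 to b2, up-left 1 to a1 — 4 moves in all.
Check: order respected (1 at step 1, 2 at step 2); 4 moves as required.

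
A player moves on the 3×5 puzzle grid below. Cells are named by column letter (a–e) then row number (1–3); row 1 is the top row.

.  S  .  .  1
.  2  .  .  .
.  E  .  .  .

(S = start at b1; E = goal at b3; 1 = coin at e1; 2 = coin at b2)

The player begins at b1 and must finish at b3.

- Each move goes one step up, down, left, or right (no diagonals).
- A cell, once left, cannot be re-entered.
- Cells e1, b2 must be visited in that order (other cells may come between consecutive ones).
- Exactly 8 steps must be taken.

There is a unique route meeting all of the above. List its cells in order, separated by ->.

The waypoints must appear in the order e1, b2, with no cell reused.
Route from b1: 3× right (reaching e1), down to e2, 3× left (reaching b2), down to b3 — 8 moves in all.
Check: order respected (1 at step 3, 2 at step 7); 8 moves as required.

b1 -> c1 -> d1 -> e1 -> e2 -> d2 -> c2 -> b2 -> b3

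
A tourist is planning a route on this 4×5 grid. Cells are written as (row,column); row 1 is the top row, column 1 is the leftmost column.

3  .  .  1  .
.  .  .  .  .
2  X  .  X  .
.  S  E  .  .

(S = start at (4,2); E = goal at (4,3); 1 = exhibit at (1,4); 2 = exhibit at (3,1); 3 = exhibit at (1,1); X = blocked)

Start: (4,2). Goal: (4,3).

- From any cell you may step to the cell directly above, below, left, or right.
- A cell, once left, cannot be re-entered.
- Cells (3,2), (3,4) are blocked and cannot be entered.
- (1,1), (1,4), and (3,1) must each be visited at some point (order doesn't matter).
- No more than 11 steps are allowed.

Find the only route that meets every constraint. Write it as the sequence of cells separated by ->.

The 11-move cap with required stops at (1,1), (1,4), (3,1) leaves no slack for detours.
Route from (4,2): left to (4,1), 3× up (reaching (1,1)), 3× right (reaching (1,4)), down to (2,4), left to (2,3), 2× down (reaching (4,3)) — 11 moves in all.
Check: all required cells visited; 11 ≤ 11 moves.

(4,2) -> (4,1) -> (3,1) -> (2,1) -> (1,1) -> (1,2) -> (1,3) -> (1,4) -> (2,4) -> (2,3) -> (3,3) -> (4,3)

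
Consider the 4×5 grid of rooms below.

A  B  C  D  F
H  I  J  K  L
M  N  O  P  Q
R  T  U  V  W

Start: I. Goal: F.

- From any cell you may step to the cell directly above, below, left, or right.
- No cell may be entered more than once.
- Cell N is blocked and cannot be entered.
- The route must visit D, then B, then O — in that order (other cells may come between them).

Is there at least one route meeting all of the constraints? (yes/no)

One route that works: I → J → K → D → C → B → A → H → M → R → T → U → O → P → Q → L → F.

yes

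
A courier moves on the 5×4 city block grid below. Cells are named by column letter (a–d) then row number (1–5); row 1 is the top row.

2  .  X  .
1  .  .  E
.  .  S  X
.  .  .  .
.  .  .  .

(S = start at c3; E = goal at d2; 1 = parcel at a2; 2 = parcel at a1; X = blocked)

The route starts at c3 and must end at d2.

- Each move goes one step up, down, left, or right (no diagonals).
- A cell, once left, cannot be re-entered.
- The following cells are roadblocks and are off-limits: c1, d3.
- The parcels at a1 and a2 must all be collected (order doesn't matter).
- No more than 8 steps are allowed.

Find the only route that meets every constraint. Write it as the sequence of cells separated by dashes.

c3 - b3 - a3 - a2 - a1 - b1 - b2 - c2 - d2

Any route must reach a1 and a2 and still end at d2 within 8 moves, so the order of the required stops is forced.
Route from c3: 2× left (reaching a3), 2× up (reaching a1), right to b1, down to b2, 2× right (reaching d2) — 8 moves in all.
Check: all required cells visited; 8 ≤ 8 moves.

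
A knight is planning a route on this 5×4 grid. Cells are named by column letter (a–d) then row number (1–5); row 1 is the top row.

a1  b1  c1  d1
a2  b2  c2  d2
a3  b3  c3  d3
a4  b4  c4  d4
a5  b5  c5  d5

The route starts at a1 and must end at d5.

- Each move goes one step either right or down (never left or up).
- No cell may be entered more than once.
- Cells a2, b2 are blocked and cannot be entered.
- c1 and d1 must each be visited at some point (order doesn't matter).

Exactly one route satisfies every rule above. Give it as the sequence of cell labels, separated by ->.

Moves only go right or down, so the column and row indices never decrease.
Route from a1: 3× right (reaching d1), 4× down (reaching d5) — 7 moves in all.
Check: all required cells visited.

a1 -> b1 -> c1 -> d1 -> d2 -> d3 -> d4 -> d5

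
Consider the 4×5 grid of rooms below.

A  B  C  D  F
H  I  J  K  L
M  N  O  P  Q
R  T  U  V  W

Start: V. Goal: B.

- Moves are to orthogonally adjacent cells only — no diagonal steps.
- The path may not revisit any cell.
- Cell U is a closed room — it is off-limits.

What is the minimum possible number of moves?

The Manhattan distance from V to B is |4−1| + |4−2| = 5, so at least 5 moves are needed.
A route of 5 moves achieves this: V → P → K → D → C → B.
Since 5 matches the lower bound, it is optimal.

5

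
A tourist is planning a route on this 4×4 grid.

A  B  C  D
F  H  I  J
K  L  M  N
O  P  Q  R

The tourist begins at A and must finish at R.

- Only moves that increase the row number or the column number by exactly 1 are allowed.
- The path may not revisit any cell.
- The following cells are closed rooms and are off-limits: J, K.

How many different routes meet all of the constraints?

A right/down-only route from A to R makes exactly 3 down-moves and 3 right-moves in some order.
With no other constraints that would be C(6,3) = 20 routes.
Subtract routes through each blocked cell (inclusion–exclusion for overlaps): − through J: 4 − through K: 4 → 12.
That gives 12 routes.

12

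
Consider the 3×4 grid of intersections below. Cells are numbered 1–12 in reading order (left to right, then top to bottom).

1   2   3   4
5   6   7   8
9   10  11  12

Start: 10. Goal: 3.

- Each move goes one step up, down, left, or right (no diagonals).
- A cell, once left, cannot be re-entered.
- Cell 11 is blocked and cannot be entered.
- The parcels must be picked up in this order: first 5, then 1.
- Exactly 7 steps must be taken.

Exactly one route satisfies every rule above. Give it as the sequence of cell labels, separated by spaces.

10 9 5 1 2 6 7 3

The waypoints must appear in the order 5, 1, with no cell reused.
Route from 10: left 1 to 9, up 2 to 1, right 1 to 2, down 1 to 6, right 1 to 7, up 1 to 3 — 7 moves in all.
Check: order respected (5 at step 2, 1 at step 3); 7 moves as required.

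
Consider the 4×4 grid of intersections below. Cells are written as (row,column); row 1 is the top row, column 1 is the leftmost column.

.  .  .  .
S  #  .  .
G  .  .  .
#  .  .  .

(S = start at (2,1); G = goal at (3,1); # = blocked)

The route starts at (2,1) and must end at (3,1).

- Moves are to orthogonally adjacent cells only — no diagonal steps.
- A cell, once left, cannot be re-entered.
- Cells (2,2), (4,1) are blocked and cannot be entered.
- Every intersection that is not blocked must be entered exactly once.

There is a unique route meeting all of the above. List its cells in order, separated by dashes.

(2,1) - (1,1) - (1,2) - (1,3) - (1,4) - (2,4) - (2,3) - (3,3) - (3,4) - (4,4) - (4,3) - (4,2) - (3,2) - (3,1)

Need to visit all 14 open cells exactly once, starting at (2,1) and ending at (3,1).
Cell (1,1) has only two open neighbours ((2,1) and (1,2)), so the path must pass straight through it: one of those is the cell it's entered from and the other is where it exits.
Route from (2,1): up to (1,1), 3× right (reaching (1,4)), down to (2,4), left to (2,3), down to (3,3), right to (3,4), down to (4,4), 2× left (reaching (4,2)), up to (3,2), left to (3,1) — 13 moves in all.
Check: all 14 open cells covered.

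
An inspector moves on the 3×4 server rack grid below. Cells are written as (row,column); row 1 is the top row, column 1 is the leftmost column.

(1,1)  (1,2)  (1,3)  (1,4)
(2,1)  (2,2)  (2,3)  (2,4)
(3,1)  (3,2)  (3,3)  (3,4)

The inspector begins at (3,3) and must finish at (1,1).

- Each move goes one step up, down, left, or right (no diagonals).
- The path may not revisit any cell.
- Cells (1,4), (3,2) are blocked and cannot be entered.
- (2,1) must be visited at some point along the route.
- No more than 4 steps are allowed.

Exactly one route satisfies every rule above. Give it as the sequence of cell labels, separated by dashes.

Any route must reach (2,1) and still end at (1,1) within 4 moves, so the order of the required stops is forced.
Route from (3,3): up 1 to (2,3), left 2 to (2,1), up 1 to (1,1) — 4 moves in all.
Check: all required cells visited; 4 ≤ 4 moves.

(3,3) - (2,3) - (2,2) - (2,1) - (1,1)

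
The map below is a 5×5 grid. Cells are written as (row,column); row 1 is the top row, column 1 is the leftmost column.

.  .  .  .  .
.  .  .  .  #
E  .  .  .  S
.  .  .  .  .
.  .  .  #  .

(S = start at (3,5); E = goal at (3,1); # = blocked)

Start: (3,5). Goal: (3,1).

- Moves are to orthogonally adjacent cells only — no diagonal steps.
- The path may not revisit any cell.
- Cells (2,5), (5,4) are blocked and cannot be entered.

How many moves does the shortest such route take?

4

The Manhattan distance from (3,5) to (3,1) is |3−3| + |5−1| = 4, so at least 4 moves are needed.
A route of 4 moves achieves this: (3,5) → (3,4) → (3,3) → (3,2) → (3,1).
Since 4 matches the lower bound, it is optimal.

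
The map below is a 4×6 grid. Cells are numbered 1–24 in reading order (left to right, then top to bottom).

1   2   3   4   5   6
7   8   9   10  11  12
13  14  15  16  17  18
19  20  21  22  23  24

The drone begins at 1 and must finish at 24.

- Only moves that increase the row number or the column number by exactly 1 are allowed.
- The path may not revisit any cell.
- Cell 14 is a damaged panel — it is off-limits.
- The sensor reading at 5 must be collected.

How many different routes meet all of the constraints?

4

A right/down-only route from 1 to 24 makes exactly 3 down-moves and 5 right-moves in some order.
With no other constraints that would be C(8,3) = 56 routes.
Split at 5 and multiply the segment counts (each segment already excludes blocked cells): 1→5: 1; 5→24: 4; product = 4.
That gives 4 routes.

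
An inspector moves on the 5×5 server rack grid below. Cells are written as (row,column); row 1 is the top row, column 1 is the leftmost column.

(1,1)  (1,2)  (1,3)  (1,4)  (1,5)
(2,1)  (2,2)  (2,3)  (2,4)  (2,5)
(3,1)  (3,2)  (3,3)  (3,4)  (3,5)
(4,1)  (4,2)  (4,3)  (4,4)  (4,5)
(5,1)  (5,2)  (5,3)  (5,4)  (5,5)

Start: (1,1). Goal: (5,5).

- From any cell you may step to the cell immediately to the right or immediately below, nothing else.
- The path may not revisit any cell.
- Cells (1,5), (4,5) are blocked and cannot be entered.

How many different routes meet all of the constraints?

35

A right/down-only route from (1,1) to (5,5) makes exactly 4 down-moves and 4 right-moves in some order.
With no other constraints that would be C(8,4) = 70 routes.
Subtract routes through each blocked cell (inclusion–exclusion for overlaps): − through (1,5): 1 − through (4,5): 35 + through (1,5)&(4,5): 1 → 35.
That gives 35 routes.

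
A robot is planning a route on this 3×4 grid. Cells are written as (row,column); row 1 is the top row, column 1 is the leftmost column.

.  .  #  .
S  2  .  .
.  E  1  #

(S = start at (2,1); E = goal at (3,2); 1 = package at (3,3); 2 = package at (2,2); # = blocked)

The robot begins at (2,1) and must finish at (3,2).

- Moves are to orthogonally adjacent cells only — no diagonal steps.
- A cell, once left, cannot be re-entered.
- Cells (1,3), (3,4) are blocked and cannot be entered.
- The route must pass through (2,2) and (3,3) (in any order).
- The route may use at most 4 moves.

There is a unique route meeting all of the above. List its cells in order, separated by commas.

(2,1), (2,2), (2,3), (3,3), (3,2)

The budget equals the shortest possible length, so every move has to be on a shortest route through the required cells.
Route from (2,1): 2× right (reaching (2,3)), down to (3,3), left to (3,2) — 4 moves in all.
Check: all required cells visited; 4 ≤ 4 moves.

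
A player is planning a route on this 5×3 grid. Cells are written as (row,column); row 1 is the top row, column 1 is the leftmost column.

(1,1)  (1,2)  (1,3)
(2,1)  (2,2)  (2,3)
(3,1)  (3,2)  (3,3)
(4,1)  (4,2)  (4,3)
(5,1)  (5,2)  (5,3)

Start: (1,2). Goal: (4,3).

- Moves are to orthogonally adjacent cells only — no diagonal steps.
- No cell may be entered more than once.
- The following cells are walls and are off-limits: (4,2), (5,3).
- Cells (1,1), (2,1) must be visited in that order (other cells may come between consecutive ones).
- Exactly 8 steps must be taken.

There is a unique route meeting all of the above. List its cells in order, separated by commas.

The waypoints must appear in the order (1,1), (2,1), with no cell reused.
Route from (1,2): left to (1,1), 2× down (reaching (3,1)), right to (3,2), up to (2,2), right to (2,3), 2× down (reaching (4,3)) — 8 moves in all.
Check: order respected ((1,1) at step 1, (2,1) at step 2); 8 moves as required.

(1,2), (1,1), (2,1), (3,1), (3,2), (2,2), (2,3), (3,3), (4,3)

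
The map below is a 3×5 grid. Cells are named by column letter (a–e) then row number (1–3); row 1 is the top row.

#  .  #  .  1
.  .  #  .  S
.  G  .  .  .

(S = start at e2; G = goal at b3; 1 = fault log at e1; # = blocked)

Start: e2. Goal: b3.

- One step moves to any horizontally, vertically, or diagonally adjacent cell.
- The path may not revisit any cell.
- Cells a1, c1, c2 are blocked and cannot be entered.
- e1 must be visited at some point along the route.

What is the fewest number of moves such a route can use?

4

Any route passes through e1 somewhere between e2 and b3. Summing Chebyshev distances along the two legs (e2 → e1 → b3) gives a lower bound of 1 + 3 = 4 moves.
A route of 4 moves achieves this: e2 → e1 → d2 → c3 → b3.
Since 4 matches the lower bound, it is optimal.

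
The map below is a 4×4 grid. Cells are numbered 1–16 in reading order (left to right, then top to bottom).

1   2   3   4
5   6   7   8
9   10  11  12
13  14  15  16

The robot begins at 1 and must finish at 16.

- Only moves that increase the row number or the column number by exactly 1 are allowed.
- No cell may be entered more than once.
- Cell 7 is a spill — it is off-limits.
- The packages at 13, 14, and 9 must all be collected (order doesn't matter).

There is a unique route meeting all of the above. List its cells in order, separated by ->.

1 -> 5 -> 9 -> 13 -> 14 -> 15 -> 16

Moves only go right or down, so the column and row indices never decrease.
Route from 1: down 3 to 13, right 3 to 16 — 6 moves in all.
Check: all required cells visited.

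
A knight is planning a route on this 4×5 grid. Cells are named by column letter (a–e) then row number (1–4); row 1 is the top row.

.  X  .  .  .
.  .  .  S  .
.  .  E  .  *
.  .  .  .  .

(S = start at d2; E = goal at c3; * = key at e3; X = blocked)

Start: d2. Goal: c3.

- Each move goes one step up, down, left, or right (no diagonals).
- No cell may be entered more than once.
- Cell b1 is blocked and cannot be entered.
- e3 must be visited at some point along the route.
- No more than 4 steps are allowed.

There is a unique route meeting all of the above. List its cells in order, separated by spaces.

The 4-move cap with required stops at e3 leaves no slack for detours.
Route from d2: right to e2, down to e3, 2× left (reaching c3) — 4 moves in all.
Check: all required cells visited; 4 ≤ 4 moves.

d2 e2 e3 d3 c3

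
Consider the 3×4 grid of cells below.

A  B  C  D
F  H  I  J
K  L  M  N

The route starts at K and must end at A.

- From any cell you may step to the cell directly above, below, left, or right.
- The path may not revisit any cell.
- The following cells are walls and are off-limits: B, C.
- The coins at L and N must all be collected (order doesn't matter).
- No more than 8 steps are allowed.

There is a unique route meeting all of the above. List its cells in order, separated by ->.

The 8-move cap with required stops at L, N leaves no slack for detours.
Route from K: 3× right (reaching N), up to J, 3× left (reaching F), up to A — 8 moves in all.
Check: all required cells visited; 8 ≤ 8 moves.

K -> L -> M -> N -> J -> I -> H -> F -> A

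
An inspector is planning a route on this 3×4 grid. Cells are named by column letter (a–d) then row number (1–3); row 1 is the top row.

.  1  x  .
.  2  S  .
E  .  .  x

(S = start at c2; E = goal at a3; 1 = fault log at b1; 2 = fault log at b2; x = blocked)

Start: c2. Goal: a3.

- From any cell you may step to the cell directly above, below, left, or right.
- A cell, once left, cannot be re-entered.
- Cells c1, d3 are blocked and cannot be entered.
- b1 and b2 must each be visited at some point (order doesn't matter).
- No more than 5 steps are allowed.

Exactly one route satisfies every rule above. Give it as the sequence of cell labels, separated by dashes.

The budget equals the shortest possible length, so every move has to be on a shortest route through the required cells.
Route from c2: left to b2, up to b1, left to a1, 2× down (reaching a3) — 5 moves in all.
Check: all required cells visited; 5 ≤ 5 moves.

c2 - b2 - b1 - a1 - a2 - a3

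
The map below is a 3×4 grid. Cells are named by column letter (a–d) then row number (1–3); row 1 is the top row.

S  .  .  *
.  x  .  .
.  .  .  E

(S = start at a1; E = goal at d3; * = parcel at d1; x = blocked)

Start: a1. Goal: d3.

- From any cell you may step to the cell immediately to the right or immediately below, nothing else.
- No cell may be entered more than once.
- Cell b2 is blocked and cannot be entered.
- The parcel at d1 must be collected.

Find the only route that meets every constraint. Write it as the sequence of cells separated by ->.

a1 -> b1 -> c1 -> d1 -> d2 -> d3

Moves only go right or down, so the column and row indices never decrease.
Route from a1: 3× right (reaching d1), 2× down (reaching d3) — 5 moves in all.
Check: all required cells visited.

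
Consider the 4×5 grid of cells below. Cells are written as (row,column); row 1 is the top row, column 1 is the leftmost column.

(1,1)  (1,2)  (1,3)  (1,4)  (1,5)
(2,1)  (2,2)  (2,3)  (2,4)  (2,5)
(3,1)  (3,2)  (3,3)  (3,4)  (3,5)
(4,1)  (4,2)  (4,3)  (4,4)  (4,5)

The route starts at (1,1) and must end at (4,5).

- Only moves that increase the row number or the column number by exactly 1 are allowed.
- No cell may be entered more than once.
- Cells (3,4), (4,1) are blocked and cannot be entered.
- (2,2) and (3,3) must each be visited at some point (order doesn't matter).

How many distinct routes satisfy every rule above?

4

A right/down-only route from (1,1) to (4,5) makes exactly 3 down-moves and 4 right-moves in some order.
With no other constraints that would be C(7,3) = 35 routes.
A monotone route can only reach the required cells in the order (2,2), (3,3), so split there and multiply the segment counts (each segment already excludes blocked cells): (1,1)→(2,2): 2; (2,2)→(3,3): 2; (3,3)→(4,5): 1; product = 4.
That gives 4 routes.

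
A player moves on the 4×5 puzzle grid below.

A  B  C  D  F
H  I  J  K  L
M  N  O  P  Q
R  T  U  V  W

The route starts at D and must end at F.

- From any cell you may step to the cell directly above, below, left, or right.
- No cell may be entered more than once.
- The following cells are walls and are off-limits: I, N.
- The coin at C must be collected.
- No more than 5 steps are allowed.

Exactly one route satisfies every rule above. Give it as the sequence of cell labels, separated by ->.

Any route must reach C and still end at F within 5 moves, so the order of the required stops is forced.
Route from D: left 1 to C, down 1 to J, right 2 to L, up 1 to F — 5 moves in all.
Check: all required cells visited; 5 ≤ 5 moves.

D -> C -> J -> K -> L -> F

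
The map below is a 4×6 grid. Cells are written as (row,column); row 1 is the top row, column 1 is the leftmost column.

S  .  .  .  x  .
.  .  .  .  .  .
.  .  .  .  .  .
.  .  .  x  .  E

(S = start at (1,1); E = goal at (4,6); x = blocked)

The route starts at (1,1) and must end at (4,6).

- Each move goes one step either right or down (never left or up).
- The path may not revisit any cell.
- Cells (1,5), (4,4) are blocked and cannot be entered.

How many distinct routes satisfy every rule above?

32

A right/down-only route from (1,1) to (4,6) makes exactly 3 down-moves and 5 right-moves in some order.
With no other constraints that would be C(8,3) = 56 routes.
Subtract routes through each blocked cell (inclusion–exclusion for overlaps): − through (1,5): 4 − through (4,4): 20 → 32.
That gives 32 routes.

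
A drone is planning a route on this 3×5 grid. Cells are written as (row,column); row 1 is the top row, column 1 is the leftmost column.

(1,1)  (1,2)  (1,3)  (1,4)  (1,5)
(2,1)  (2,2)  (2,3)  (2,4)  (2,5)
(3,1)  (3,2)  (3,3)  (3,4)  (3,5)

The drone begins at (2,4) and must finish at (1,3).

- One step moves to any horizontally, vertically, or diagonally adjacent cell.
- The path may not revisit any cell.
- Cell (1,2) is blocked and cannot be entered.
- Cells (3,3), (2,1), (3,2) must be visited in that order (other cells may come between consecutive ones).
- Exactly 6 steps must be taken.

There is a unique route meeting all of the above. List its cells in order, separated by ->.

(2,4) -> (3,3) -> (2,2) -> (2,1) -> (3,2) -> (2,3) -> (1,3)

The waypoints must appear in the order (3,3), (2,1), (3,2), with no cell reused.
Route from (2,4): down-left to (3,3), up-left to (2,2), left to (2,1), down-right to (3,2), up-right to (2,3), up to (1,3) — 6 moves in all.
Check: order respected ((3,3) at step 1, (2,1) at step 3, (3,2) at step 4); 6 moves as required.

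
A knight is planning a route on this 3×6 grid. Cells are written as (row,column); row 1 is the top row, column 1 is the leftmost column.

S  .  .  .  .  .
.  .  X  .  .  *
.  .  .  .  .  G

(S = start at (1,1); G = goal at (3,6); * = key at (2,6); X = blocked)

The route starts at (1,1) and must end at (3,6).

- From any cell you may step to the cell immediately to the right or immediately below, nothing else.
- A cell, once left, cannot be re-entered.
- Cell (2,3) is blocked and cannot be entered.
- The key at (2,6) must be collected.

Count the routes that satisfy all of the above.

3

A right/down-only route from (1,1) to (3,6) makes exactly 2 down-moves and 5 right-moves in some order.
With no other constraints that would be C(7,2) = 21 routes.
Split at (2,6) and multiply the segment counts (each segment already excludes blocked cells): (1,1)→(2,6): 3; (2,6)→(3,6): 1; product = 3.
That gives 3 routes.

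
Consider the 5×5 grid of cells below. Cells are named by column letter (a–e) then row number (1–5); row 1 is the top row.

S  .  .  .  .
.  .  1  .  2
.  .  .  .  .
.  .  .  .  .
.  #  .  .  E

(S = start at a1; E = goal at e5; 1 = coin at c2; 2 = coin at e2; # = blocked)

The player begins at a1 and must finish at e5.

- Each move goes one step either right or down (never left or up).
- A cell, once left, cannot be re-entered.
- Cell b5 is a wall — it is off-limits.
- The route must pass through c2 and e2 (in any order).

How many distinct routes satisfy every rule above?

A right/down-only route from a1 to e5 makes exactly 4 down-moves and 4 right-moves in some order.
With no other constraints that would be C(8,4) = 70 routes.
A monotone route can only reach the required cells in the order c2, e2, so split there and multiply the segment counts (each segment already excludes blocked cells): a1→c2: 3; c2→e2: 1; e2→e5: 1; product = 3.
That gives 3 routes.

3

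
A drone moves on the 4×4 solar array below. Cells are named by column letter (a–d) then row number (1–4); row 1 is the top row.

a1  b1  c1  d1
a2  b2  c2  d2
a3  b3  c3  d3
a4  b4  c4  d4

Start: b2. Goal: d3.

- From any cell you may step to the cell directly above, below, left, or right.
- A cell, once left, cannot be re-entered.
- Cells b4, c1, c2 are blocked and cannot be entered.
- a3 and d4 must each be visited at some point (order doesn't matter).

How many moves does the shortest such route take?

7

Any route passes through a3 and d4 in some order between b2 and d3. Summing Manhattan distances along each leg and taking the cheapest ordering (b2 → a3 → d4 → d3) gives a lower bound of 2 + 4 + 1 = 7 moves.
A route of 7 moves achieves this: b2 → a2 → a3 → b3 → c3 → c4 → d4 → d3.
Since 7 matches the lower bound, it is optimal.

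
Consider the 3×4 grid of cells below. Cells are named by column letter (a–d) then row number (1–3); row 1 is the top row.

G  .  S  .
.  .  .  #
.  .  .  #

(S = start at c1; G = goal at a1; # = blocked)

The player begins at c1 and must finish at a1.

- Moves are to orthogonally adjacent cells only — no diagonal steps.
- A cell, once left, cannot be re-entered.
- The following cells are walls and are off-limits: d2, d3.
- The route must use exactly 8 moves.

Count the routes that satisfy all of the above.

Need simple routes of exactly 8 moves from c1 to a1 (Manhattan distance 2, so 3 moves are spent on a detour and 3 undoing it).
Enumerating: c1 c2 c3 b3 a3 a2 b2 b1 a1 | c1 b1 b2 c2 c3 b3 a3 a2 a1.
That gives 2 routes.

2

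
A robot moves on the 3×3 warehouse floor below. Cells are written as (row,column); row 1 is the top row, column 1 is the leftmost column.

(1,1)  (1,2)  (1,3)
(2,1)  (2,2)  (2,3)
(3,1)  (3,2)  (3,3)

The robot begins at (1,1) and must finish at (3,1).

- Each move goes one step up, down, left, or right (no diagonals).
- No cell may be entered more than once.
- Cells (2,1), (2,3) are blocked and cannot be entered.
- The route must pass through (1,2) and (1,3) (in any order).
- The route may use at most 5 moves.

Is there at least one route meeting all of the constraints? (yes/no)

no

(1,3) must be visited but has only one open neighbour ((1,2)), and it is neither the start nor the goal — the route would have to enter and leave through (1,2), re-entering it.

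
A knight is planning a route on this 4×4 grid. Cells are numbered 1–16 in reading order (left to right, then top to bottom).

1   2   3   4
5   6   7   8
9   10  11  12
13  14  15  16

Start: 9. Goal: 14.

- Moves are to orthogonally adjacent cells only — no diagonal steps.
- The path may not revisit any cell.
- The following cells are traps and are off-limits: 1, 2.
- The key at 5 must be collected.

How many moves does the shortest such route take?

4

Any route passes through 5 somewhere between 9 and 14. Summing Manhattan distances along the two legs (9 → 5 → 14) gives a lower bound of 1 + 3 = 4 moves.
A route of 4 moves achieves this: 9 → 5 → 6 → 10 → 14.
Since 4 matches the lower bound, it is optimal.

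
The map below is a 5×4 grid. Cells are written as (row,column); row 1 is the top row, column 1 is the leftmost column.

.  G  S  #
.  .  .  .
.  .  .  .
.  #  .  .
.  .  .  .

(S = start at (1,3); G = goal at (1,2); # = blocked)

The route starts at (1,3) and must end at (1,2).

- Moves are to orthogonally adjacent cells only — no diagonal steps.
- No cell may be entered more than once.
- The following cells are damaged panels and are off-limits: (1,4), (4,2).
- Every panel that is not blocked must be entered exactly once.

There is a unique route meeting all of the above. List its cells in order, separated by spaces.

Need to visit all 18 open cells exactly once, starting at (1,3) and ending at (1,2).
Cell (1,1) has only two open neighbours ((2,1) and (1,2)), so the path must pass straight through it: one of those is the cell it's entered from and the other is where it exits.
Route from (1,3): down to (2,3), right to (2,4), down to (3,4), left to (3,3), down to (4,3), right to (4,4), down to (5,4), 3× left (reaching (5,1)), 2× up (reaching (3,1)), right to (3,2), up to (2,2), left to (2,1), up to (1,1), right to (1,2) — 17 moves in all.
Check: all 18 open cells covered.

(1,3) (2,3) (2,4) (3,4) (3,3) (4,3) (4,4) (5,4) (5,3) (5,2) (5,1) (4,1) (3,1) (3,2) (2,2) (2,1) (1,1) (1,2)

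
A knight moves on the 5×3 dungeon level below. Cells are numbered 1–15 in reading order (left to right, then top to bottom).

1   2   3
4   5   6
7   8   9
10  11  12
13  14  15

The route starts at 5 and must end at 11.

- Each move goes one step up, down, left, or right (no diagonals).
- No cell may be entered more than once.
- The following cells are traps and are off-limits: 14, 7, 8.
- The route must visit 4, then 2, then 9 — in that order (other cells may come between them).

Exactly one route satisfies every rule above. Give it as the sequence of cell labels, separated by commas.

The waypoints must appear in the order 4, 2, 9, with no cell reused.
Route from 5: left 1 to 4, up 1 to 1, right 2 to 3, down 3 to 12, left 1 to 11 — 8 moves in all.
Check: order respected (4 at step 1, 2 at step 3, 9 at step 6).

5, 4, 1, 2, 3, 6, 9, 12, 11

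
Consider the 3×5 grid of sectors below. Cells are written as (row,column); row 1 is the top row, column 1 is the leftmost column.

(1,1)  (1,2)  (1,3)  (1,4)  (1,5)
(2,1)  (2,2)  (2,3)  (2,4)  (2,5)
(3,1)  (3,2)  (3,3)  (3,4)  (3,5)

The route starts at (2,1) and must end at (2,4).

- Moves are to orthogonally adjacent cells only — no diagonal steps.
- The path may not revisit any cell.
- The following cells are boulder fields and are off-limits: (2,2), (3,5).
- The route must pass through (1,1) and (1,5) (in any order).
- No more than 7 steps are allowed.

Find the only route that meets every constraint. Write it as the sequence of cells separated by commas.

(2,1), (1,1), (1,2), (1,3), (1,4), (1,5), (2,5), (2,4)

The 7-move cap with required stops at (1,1), (1,5) leaves no slack for detours.
Route from (2,1): up 1 to (1,1), right 4 to (1,5), down 1 to (2,5), left 1 to (2,4) — 7 moves in all.
Check: all required cells visited; 7 ≤ 7 moves.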